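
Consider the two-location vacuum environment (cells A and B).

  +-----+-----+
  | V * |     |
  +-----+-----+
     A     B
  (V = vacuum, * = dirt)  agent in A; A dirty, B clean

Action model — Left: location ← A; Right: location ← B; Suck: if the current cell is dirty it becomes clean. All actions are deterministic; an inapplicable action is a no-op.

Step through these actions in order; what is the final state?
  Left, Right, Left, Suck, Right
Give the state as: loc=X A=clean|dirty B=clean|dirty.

Left (#1): loc=A A=dirty B=clean
Right (#2): loc=B A=dirty B=clean
Left (#3): loc=A A=dirty B=clean
Suck (#4): loc=A A=clean B=clean
Right (#5): loc=B A=clean B=clean

loc=B A=clean B=clean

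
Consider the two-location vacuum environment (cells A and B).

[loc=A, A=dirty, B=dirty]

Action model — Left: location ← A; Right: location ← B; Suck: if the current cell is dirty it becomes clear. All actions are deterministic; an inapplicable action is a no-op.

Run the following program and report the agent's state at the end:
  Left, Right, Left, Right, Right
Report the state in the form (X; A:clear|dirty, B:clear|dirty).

(B; A:dirty, B:dirty)

1) do Left; now (A; A:dirty, B:dirty)
2) do Right; now (B; A:dirty, B:dirty)
3) do Left; now (A; A:dirty, B:dirty)
4) do Right; now (B; A:dirty, B:dirty)
5) do Right; now (B; A:dirty, B:dirty)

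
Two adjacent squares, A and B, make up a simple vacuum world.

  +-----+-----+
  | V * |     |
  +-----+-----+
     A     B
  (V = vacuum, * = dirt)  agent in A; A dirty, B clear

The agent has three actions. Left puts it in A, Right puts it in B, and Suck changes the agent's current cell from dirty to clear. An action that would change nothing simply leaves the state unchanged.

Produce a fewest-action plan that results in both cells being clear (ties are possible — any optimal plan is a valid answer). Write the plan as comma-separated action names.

step 1/1 (Suck): (A; A:clear, B:clear)
min 1: A is dirty, one Suck

Suck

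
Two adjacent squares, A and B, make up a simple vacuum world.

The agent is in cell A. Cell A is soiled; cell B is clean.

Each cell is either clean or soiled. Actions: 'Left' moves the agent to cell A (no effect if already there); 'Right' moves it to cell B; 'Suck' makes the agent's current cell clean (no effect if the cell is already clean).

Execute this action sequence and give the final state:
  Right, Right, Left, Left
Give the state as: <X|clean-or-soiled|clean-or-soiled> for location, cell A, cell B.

<A|soiled|clean>

Right (#1): <B|soiled|clean>
Right (#2): <B|soiled|clean>
Left (#3): <A|soiled|clean>
Left (#4): <A|soiled|clean>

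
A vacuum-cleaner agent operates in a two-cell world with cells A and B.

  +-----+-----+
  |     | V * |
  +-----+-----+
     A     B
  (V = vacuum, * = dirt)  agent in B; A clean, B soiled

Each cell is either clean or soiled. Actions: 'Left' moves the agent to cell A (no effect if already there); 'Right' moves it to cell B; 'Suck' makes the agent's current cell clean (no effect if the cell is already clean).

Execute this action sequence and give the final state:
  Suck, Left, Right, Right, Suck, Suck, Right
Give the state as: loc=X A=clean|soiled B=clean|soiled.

loc=B A=clean B=clean

1) do Suck; now loc=B A=clean B=clean
2) do Left; now loc=A A=clean B=clean
3) do Right; now loc=B A=clean B=clean
4) do Right; now loc=B A=clean B=clean
5) do Suck; now loc=B A=clean B=clean
6) do Suck; now loc=B A=clean B=clean
7) do Right; now loc=B A=clean B=clean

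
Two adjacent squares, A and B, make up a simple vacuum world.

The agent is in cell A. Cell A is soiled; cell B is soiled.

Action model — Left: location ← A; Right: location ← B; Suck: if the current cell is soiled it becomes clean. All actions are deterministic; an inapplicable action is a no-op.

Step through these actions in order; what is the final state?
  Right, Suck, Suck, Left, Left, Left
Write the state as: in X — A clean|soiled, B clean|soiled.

in A — A soiled, B clean

[1] after Right: in B — A soiled, B soiled
[2] after Suck: in B — A soiled, B clean
[3] after Suck: in B — A soiled, B clean
[4] after Left: in A — A soiled, B clean
[5] after Left: in A — A soiled, B clean
[6] after Left: in A — A soiled, B clean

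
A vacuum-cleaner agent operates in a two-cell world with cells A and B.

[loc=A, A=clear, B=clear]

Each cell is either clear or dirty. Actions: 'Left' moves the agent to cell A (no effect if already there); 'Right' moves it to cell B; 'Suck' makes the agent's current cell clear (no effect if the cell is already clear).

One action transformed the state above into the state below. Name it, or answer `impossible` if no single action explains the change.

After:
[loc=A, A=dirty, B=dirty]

try  Left: in A — A clear, B clear
try Right: in B — A clear, B clear
try  Suck: in A — A clear, B clear
no single action produces the after-state

impossible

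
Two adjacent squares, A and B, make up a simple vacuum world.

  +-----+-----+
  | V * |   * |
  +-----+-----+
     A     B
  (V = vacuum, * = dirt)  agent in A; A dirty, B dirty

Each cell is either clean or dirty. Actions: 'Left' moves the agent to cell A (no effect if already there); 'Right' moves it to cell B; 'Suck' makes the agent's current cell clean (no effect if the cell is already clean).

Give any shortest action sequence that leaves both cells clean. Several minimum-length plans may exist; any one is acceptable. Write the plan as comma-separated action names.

Suck, Right, Suck

[1] after Suck: in A — A clean, B dirty
[2] after Right: in B — A clean, B dirty
[3] after Suck: in B — A clean, B clean
min 3: Suck A + move + Suck B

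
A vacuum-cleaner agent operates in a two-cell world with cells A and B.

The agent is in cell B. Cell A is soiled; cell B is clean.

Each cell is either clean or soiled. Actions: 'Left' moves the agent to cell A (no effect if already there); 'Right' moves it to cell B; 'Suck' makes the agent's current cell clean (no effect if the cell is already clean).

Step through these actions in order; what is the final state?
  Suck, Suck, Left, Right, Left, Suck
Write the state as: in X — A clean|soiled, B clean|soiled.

1. Suck → in B — A soiled, B clean
2. Suck → in B — A soiled, B clean
3. Left → in A — A soiled, B clean
4. Right → in B — A soiled, B clean
5. Left → in A — A soiled, B clean
6. Suck → in A — A clean, B clean

in A — A clean, B clean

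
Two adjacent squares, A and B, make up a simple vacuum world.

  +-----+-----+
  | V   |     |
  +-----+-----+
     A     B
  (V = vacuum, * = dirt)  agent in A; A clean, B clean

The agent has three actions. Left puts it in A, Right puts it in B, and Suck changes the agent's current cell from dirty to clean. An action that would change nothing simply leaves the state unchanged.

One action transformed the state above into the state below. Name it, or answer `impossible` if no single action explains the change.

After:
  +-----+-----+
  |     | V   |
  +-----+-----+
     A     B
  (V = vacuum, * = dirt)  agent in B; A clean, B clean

Right

try  Left: in A — A clean, B clean
try Right: in B — A clean, B clean  ← match
try  Suck: in A — A clean, B clean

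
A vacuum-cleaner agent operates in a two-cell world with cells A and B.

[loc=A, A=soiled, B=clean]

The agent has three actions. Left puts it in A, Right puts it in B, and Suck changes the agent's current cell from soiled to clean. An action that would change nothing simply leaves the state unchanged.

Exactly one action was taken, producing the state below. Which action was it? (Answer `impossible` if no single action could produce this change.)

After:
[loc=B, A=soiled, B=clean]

Right

try  Left: loc=A A=soiled B=clean
try Right: loc=B A=soiled B=clean  ← match
try  Suck: loc=A A=clean B=clean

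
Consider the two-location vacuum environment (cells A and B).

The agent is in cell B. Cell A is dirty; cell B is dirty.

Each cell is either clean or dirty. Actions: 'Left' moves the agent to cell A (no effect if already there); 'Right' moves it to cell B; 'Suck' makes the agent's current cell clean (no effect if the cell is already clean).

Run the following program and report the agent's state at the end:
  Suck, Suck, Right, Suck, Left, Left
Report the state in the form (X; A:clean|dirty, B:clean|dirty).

1. Suck → (B; A:dirty, B:clean)
2. Suck → (B; A:dirty, B:clean)
3. Right → (B; A:dirty, B:clean)
4. Suck → (B; A:dirty, B:clean)
5. Left → (A; A:dirty, B:clean)
6. Left → (A; A:dirty, B:clean)

(A; A:dirty, B:clean)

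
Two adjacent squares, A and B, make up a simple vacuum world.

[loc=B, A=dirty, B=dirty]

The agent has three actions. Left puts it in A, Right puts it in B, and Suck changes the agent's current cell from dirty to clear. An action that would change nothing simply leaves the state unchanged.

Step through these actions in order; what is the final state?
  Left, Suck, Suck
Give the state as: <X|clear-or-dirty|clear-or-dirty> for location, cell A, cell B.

1. Left → <A|dirty|dirty>
2. Suck → <A|clear|dirty>
3. Suck → <A|clear|dirty>

<A|clear|dirty>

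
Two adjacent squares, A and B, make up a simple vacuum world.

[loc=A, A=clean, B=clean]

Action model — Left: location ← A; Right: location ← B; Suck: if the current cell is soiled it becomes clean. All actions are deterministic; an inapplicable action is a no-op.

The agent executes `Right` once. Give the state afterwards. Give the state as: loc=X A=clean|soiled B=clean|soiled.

loc=B A=clean B=clean

start: loc=A A=clean B=clean
[1] after Right: loc=B A=clean B=clean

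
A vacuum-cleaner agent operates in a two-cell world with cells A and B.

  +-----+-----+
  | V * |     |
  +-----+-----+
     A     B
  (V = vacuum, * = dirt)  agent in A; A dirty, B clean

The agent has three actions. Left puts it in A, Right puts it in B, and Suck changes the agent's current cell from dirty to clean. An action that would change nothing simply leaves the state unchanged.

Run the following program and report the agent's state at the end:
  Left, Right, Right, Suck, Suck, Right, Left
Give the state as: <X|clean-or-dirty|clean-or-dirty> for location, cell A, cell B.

step 1/7 (Left): <A|dirty|clean>
step 2/7 (Right): <B|dirty|clean>
step 3/7 (Right): <B|dirty|clean>
step 4/7 (Suck): <B|dirty|clean>
step 5/7 (Suck): <B|dirty|clean>
step 6/7 (Right): <B|dirty|clean>
step 7/7 (Left): <A|dirty|clean>

<A|dirty|clean>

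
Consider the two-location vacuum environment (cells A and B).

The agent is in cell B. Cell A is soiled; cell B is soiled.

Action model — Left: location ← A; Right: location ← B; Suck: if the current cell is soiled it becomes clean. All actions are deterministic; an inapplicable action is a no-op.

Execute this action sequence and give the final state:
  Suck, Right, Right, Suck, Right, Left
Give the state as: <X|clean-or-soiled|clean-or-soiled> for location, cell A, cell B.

<A|soiled|clean>

t=1 Suck ⇒ <B|soiled|clean>
t=2 Right ⇒ <B|soiled|clean>
t=3 Right ⇒ <B|soiled|clean>
t=4 Suck ⇒ <B|soiled|clean>
t=5 Right ⇒ <B|soiled|clean>
t=6 Left ⇒ <A|soiled|clean>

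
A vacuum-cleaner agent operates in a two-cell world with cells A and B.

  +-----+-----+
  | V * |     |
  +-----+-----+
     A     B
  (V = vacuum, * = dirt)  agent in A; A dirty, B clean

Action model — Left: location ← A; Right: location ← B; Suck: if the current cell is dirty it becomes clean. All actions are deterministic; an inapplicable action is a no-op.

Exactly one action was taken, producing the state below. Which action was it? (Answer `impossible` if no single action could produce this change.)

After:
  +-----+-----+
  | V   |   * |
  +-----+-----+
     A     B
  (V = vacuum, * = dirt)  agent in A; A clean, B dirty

impossible

try  Left: <A|dirty|clean>
try Right: <B|dirty|clean>
try  Suck: <A|clean|clean>
no single action produces the after-state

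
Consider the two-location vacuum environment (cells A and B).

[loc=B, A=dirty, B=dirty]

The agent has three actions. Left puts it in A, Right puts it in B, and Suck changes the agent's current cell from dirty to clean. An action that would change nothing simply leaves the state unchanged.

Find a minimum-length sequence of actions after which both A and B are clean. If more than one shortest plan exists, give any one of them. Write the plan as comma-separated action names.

Suck, Left, Suck

[1] after Suck: in B — A dirty, B clean
[2] after Left: in A — A dirty, B clean
[3] after Suck: in A — A clean, B clean
min 3: Suck B + move + Suck A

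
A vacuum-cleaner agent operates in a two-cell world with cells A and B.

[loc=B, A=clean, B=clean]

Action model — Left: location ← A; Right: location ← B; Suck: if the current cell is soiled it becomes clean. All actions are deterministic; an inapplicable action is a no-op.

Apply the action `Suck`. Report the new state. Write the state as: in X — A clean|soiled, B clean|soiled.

start: in B — A clean, B clean
step 1/1 (Suck): in B — A clean, B clean

in B — A clean, B clean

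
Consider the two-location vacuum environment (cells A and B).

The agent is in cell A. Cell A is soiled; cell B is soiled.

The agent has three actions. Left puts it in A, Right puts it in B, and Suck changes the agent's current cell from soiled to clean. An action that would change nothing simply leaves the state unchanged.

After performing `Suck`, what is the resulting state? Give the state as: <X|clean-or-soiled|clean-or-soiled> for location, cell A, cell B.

start: <A|soiled|soiled>
1) do Suck; now <A|clean|soiled>

<A|clean|soiled>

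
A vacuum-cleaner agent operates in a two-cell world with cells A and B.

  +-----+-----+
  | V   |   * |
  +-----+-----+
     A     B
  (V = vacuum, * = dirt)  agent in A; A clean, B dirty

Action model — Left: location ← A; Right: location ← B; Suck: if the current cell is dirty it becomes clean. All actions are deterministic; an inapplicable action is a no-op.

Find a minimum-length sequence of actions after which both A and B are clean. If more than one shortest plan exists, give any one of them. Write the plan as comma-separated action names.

Right, Suck

1. Right → loc=B A=clean B=dirty
2. Suck → loc=B A=clean B=clean
min 2: go B then Suck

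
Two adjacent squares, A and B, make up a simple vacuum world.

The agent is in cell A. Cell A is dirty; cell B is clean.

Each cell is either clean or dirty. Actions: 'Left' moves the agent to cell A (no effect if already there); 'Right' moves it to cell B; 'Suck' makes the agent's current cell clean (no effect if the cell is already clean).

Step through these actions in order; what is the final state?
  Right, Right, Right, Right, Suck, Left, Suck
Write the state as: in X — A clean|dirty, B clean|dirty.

1) do Right; now in B — A dirty, B clean
2) do Right; now in B — A dirty, B clean
3) do Right; now in B — A dirty, B clean
4) do Right; now in B — A dirty, B clean
5) do Suck; now in B — A dirty, B clean
6) do Left; now in A — A dirty, B clean
7) do Suck; now in A — A clean, B clean

in A — A clean, B clean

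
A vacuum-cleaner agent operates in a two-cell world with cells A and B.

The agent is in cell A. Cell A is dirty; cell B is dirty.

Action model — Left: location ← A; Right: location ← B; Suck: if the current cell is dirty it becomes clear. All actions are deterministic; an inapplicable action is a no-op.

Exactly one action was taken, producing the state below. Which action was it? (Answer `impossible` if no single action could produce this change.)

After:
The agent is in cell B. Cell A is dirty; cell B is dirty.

Right

try  Left: in A — A dirty, B dirty
try Right: in B — A dirty, B dirty  ← match
try  Suck: in A — A clear, B dirty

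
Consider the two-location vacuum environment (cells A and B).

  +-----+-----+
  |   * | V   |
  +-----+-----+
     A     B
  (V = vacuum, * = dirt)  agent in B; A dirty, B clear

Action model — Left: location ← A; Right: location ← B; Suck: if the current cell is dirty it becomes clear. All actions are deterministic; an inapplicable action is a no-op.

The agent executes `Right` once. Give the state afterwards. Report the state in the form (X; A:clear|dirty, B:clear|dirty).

(B; A:dirty, B:clear)

start: (B; A:dirty, B:clear)
1) do Right; now (B; A:dirty, B:clear)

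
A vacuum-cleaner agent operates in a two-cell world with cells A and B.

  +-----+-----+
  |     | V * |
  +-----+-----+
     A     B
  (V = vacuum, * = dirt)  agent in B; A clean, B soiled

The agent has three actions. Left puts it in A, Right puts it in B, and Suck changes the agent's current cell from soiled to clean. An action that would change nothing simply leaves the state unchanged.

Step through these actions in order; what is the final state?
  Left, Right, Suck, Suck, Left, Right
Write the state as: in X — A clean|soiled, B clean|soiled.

1) do Left; now in A — A clean, B soiled
2) do Right; now in B — A clean, B soiled
3) do Suck; now in B — A clean, B clean
4) do Suck; now in B — A clean, B clean
5) do Left; now in A — A clean, B clean
6) do Right; now in B — A clean, B clean

in B — A clean, B clean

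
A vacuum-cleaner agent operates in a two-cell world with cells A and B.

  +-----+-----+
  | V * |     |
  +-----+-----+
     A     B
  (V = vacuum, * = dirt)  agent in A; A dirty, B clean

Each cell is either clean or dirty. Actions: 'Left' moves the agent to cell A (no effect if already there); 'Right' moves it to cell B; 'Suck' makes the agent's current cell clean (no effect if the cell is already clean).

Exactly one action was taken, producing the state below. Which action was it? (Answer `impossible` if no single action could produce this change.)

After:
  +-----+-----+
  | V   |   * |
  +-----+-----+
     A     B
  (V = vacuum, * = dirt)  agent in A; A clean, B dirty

impossible

try  Left: <A|dirty|clean>
try Right: <B|dirty|clean>
try  Suck: <A|clean|clean>
no single action produces the after-state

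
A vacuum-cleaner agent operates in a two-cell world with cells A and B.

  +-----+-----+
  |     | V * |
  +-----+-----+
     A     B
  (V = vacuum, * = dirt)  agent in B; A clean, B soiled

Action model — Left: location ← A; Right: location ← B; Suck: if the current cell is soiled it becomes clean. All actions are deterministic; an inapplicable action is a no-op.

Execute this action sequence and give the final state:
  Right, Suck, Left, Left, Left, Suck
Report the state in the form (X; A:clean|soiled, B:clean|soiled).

(A; A:clean, B:clean)

step 1/6 (Right): (B; A:clean, B:soiled)
step 2/6 (Suck): (B; A:clean, B:clean)
step 3/6 (Left): (A; A:clean, B:clean)
step 4/6 (Left): (A; A:clean, B:clean)
step 5/6 (Left): (A; A:clean, B:clean)
step 6/6 (Suck): (A; A:clean, B:clean)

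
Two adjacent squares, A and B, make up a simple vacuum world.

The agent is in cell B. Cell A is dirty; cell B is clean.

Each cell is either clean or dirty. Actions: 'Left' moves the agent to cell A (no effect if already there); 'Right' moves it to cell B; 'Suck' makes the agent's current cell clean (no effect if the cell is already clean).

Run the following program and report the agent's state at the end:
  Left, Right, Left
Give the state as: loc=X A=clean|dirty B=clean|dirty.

[1] after Left: loc=A A=dirty B=clean
[2] after Right: loc=B A=dirty B=clean
[3] after Left: loc=A A=dirty B=clean

loc=A A=dirty B=clean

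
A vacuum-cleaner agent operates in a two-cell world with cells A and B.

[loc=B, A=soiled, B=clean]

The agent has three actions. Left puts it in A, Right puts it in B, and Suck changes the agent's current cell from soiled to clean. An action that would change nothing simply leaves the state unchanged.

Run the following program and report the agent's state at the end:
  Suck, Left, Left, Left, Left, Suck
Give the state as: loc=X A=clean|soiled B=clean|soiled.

loc=A A=clean B=clean

1. Suck → loc=B A=soiled B=clean
2. Left → loc=A A=soiled B=clean
3. Left → loc=A A=soiled B=clean
4. Left → loc=A A=soiled B=clean
5. Left → loc=A A=soiled B=clean
6. Suck → loc=A A=clean B=clean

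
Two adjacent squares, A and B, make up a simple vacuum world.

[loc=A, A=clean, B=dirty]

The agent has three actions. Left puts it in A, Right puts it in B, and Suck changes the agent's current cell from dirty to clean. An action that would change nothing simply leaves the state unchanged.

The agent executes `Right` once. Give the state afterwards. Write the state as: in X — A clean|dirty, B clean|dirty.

in B — A clean, B dirty

start: in A — A clean, B dirty
[1] after Right: in B — A clean, B dirty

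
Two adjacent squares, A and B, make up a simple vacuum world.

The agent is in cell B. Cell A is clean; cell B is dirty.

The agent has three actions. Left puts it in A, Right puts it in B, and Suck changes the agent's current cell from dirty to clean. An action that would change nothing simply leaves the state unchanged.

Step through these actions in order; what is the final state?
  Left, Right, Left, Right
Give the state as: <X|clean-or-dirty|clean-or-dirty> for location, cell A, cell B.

t=1 Left ⇒ <A|clean|dirty>
t=2 Right ⇒ <B|clean|dirty>
t=3 Left ⇒ <A|clean|dirty>
t=4 Right ⇒ <B|clean|dirty>

<B|clean|dirty>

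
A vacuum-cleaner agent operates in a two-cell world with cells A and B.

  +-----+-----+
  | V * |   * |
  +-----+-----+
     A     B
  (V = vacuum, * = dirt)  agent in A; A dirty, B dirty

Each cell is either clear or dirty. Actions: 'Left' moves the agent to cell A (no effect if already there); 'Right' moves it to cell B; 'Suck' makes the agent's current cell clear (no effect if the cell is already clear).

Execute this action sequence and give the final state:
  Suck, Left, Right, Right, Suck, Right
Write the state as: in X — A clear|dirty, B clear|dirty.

in B — A clear, B clear

1. Suck → in A — A clear, B dirty
2. Left → in A — A clear, B dirty
3. Right → in B — A clear, B dirty
4. Right → in B — A clear, B dirty
5. Suck → in B — A clear, B clear
6. Right → in B — A clear, B clear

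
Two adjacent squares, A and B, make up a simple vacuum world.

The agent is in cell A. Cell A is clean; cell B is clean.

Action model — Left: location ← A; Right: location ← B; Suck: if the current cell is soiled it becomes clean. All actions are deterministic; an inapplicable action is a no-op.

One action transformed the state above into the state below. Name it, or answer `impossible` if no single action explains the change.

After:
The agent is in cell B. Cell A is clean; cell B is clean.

Right

try  Left: <A|clean|clean>
try Right: <B|clean|clean>  ← match
try  Suck: <A|clean|clean>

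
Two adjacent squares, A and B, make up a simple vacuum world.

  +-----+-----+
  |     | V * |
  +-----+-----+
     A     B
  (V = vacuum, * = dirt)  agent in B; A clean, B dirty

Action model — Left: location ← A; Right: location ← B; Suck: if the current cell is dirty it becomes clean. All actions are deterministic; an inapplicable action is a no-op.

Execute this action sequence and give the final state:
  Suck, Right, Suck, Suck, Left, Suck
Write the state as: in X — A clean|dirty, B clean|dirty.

in A — A clean, B clean

1. Suck → in B — A clean, B clean
2. Right → in B — A clean, B clean
3. Suck → in B — A clean, B clean
4. Suck → in B — A clean, B clean
5. Left → in A — A clean, B clean
6. Suck → in A — A clean, B clean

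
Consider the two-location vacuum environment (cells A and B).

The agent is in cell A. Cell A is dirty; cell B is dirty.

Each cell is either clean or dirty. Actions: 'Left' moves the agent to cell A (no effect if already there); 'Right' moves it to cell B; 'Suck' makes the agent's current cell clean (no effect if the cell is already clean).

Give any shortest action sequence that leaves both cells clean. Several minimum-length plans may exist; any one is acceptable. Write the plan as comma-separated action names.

t=1 Suck ⇒ (A; A:clean, B:dirty)
t=2 Right ⇒ (B; A:clean, B:dirty)
t=3 Suck ⇒ (B; A:clean, B:clean)
min 3: Suck A + move + Suck B

Suck, Right, Suck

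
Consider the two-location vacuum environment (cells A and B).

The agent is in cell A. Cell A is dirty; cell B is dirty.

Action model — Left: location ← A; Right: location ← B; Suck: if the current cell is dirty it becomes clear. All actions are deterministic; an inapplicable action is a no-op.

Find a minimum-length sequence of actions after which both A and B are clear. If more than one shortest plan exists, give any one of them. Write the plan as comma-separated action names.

Suck, Right, Suck

step 1/3 (Suck): (A; A:clear, B:dirty)
step 2/3 (Right): (B; A:clear, B:dirty)
step 3/3 (Suck): (B; A:clear, B:clear)
min 3: Suck A + move + Suck B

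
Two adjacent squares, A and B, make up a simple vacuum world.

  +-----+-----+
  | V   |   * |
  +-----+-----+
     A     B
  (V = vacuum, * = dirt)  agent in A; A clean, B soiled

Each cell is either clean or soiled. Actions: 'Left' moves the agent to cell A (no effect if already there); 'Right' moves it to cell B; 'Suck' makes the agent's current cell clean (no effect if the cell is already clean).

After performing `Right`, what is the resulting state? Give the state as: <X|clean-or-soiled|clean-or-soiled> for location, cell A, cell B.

start: <A|clean|soiled>
Right (#1): <B|clean|soiled>

<B|clean|soiled>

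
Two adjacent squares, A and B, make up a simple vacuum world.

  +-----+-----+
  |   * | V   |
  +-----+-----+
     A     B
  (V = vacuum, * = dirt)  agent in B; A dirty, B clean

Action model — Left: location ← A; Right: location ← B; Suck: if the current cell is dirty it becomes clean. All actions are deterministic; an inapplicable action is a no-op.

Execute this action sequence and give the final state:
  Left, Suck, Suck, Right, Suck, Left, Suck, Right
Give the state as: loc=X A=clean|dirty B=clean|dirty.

[1] after Left: loc=A A=dirty B=clean
[2] after Suck: loc=A A=clean B=clean
[3] after Suck: loc=A A=clean B=clean
[4] after Right: loc=B A=clean B=clean
[5] after Suck: loc=B A=clean B=clean
[6] after Left: loc=A A=clean B=clean
[7] after Suck: loc=A A=clean B=clean
[8] after Right: loc=B A=clean B=clean

loc=B A=clean B=clean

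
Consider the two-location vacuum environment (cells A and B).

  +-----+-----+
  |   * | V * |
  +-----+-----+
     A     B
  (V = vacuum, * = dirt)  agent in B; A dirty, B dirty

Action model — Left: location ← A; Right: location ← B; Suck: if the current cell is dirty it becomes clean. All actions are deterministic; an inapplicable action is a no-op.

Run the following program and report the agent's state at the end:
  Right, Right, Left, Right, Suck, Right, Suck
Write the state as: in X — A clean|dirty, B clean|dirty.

in B — A dirty, B clean

Right (#1): in B — A dirty, B dirty
Right (#2): in B — A dirty, B dirty
Left (#3): in A — A dirty, B dirty
Right (#4): in B — A dirty, B dirty
Suck (#5): in B — A dirty, B clean
Right (#6): in B — A dirty, B clean
Suck (#7): in B — A dirty, B clean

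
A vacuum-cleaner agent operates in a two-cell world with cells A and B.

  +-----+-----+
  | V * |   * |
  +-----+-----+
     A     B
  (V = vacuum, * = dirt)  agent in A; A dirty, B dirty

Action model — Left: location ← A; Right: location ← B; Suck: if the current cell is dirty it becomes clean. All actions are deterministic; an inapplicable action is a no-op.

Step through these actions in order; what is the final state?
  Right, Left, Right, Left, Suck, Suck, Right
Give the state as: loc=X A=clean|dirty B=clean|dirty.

loc=B A=clean B=dirty

1. Right → loc=B A=dirty B=dirty
2. Left → loc=A A=dirty B=dirty
3. Right → loc=B A=dirty B=dirty
4. Left → loc=A A=dirty B=dirty
5. Suck → loc=A A=clean B=dirty
6. Suck → loc=A A=clean B=dirty
7. Right → loc=B A=clean B=dirty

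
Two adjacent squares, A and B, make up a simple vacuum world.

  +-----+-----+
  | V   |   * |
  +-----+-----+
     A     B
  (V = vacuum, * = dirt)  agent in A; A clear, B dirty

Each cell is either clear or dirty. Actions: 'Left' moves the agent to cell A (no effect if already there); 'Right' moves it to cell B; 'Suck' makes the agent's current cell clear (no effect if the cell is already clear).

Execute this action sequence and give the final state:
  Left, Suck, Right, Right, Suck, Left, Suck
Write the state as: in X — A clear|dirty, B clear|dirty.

1. Left → in A — A clear, B dirty
2. Suck → in A — A clear, B dirty
3. Right → in B — A clear, B dirty
4. Right → in B — A clear, B dirty
5. Suck → in B — A clear, B clear
6. Left → in A — A clear, B clear
7. Suck → in A — A clear, B clear

in A — A clear, B clear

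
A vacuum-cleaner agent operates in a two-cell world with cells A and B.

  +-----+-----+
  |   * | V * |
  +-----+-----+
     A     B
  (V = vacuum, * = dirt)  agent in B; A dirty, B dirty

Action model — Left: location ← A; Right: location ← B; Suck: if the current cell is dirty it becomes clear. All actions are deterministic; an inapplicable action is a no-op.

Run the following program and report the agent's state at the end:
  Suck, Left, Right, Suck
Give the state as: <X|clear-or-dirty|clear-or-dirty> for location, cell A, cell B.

<B|dirty|clear>

step 1/4 (Suck): <B|dirty|clear>
step 2/4 (Left): <A|dirty|clear>
step 3/4 (Right): <B|dirty|clear>
step 4/4 (Suck): <B|dirty|clear>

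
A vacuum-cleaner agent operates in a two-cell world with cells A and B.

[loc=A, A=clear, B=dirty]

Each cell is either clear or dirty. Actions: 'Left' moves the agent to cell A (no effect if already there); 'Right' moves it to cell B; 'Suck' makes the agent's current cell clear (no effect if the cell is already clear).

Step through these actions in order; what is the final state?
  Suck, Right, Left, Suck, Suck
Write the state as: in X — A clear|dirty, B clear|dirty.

in A — A clear, B dirty

1. Suck → in A — A clear, B dirty
2. Right → in B — A clear, B dirty
3. Left → in A — A clear, B dirty
4. Suck → in A — A clear, B dirty
5. Suck → in A — A clear, B dirty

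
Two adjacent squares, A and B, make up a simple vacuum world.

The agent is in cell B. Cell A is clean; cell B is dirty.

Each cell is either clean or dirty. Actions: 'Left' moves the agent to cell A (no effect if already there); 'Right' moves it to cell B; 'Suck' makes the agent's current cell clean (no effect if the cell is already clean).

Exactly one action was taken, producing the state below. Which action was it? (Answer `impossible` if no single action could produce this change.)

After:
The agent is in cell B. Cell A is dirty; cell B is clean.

try  Left: <A|clean|dirty>
try Right: <B|clean|dirty>
try  Suck: <B|clean|clean>
no single action produces the after-state

impossible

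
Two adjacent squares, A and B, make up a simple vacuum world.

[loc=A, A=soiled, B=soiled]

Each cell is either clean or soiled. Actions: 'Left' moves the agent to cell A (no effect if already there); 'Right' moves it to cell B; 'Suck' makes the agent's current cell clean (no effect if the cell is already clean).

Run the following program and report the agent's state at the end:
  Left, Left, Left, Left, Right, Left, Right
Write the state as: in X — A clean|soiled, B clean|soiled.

in B — A soiled, B soiled

t=1 Left ⇒ in A — A soiled, B soiled
t=2 Left ⇒ in A — A soiled, B soiled
t=3 Left ⇒ in A — A soiled, B soiled
t=4 Left ⇒ in A — A soiled, B soiled
t=5 Right ⇒ in B — A soiled, B soiled
t=6 Left ⇒ in A — A soiled, B soiled
t=7 Right ⇒ in B — A soiled, B soiled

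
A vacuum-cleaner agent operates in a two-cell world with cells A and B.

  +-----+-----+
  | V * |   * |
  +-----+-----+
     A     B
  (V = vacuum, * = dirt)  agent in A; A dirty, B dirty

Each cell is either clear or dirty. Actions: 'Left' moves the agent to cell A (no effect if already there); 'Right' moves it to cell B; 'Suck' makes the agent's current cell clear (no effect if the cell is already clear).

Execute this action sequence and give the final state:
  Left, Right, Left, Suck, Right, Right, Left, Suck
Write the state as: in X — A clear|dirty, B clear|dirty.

in A — A clear, B dirty

1. Left → in A — A dirty, B dirty
2. Right → in B — A dirty, B dirty
3. Left → in A — A dirty, B dirty
4. Suck → in A — A clear, B dirty
5. Right → in B — A clear, B dirty
6. Right → in B — A clear, B dirty
7. Left → in A — A clear, B dirty
8. Suck → in A — A clear, B dirty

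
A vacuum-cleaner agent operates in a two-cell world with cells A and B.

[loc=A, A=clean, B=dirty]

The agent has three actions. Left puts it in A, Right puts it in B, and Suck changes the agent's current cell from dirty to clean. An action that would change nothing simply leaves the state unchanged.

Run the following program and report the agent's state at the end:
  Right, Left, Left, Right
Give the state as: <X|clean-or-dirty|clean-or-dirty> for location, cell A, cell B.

<B|clean|dirty>

1) do Right; now <B|clean|dirty>
2) do Left; now <A|clean|dirty>
3) do Left; now <A|clean|dirty>
4) do Right; now <B|clean|dirty>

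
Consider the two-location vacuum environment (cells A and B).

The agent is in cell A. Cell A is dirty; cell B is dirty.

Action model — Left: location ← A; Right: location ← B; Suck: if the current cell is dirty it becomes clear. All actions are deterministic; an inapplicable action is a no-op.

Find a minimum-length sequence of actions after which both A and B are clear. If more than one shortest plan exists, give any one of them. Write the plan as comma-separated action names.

Suck, Right, Suck

[1] after Suck: loc=A A=clear B=dirty
[2] after Right: loc=B A=clear B=dirty
[3] after Suck: loc=B A=clear B=clear
min 3: Suck A + move + Suck B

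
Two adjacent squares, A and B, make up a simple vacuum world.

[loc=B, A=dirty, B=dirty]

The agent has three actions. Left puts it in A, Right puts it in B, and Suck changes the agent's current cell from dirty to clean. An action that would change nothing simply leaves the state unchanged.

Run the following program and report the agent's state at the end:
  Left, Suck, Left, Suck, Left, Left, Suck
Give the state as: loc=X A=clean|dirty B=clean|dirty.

loc=A A=clean B=dirty

Left (#1): loc=A A=dirty B=dirty
Suck (#2): loc=A A=clean B=dirty
Left (#3): loc=A A=clean B=dirty
Suck (#4): loc=A A=clean B=dirty
Left (#5): loc=A A=clean B=dirty
Left (#6): loc=A A=clean B=dirty
Suck (#7): loc=A A=clean B=dirty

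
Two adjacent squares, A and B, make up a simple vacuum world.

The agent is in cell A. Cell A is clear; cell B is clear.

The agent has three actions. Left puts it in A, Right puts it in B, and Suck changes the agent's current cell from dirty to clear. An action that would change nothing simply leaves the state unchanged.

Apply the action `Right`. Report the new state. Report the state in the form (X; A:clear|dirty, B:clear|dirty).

(B; A:clear, B:clear)

start: (A; A:clear, B:clear)
Right (#1): (B; A:clear, B:clear)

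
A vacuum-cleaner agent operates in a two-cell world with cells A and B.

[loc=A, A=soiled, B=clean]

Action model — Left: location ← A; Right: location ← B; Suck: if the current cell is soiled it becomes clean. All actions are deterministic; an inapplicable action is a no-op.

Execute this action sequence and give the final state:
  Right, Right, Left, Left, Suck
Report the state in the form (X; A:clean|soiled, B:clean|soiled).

(A; A:clean, B:clean)

step 1/5 (Right): (B; A:soiled, B:clean)
step 2/5 (Right): (B; A:soiled, B:clean)
step 3/5 (Left): (A; A:soiled, B:clean)
step 4/5 (Left): (A; A:soiled, B:clean)
step 5/5 (Suck): (A; A:clean, B:clean)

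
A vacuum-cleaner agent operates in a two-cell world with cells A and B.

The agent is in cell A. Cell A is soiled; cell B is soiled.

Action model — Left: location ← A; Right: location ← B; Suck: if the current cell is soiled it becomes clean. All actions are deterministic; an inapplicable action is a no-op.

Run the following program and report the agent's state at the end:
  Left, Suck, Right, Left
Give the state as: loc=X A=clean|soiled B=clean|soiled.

loc=A A=clean B=soiled

1. Left → loc=A A=soiled B=soiled
2. Suck → loc=A A=clean B=soiled
3. Right → loc=B A=clean B=soiled
4. Left → loc=A A=clean B=soiled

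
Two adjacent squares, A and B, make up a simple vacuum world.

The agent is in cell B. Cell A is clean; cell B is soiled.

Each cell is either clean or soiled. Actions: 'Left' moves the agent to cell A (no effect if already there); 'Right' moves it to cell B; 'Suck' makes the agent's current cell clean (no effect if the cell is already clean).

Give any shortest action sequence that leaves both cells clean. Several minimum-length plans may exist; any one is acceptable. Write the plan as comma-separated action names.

step 1/1 (Suck): (B; A:clean, B:clean)
min 1: B is soiled, one Suck

Suck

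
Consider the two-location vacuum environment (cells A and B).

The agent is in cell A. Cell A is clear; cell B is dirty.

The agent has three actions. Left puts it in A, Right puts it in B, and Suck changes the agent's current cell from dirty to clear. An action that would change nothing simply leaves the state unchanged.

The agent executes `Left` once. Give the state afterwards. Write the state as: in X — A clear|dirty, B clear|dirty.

start: in A — A clear, B dirty
[1] after Left: in A — A clear, B dirty

in A — A clear, B dirty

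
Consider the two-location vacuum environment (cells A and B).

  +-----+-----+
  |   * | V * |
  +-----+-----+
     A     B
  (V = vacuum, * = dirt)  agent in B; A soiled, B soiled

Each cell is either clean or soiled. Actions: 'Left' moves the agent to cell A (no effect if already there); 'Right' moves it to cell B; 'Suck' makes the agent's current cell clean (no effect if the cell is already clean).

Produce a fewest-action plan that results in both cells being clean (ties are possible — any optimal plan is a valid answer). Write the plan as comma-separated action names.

1) do Suck; now <B|soiled|clean>
2) do Left; now <A|soiled|clean>
3) do Suck; now <A|clean|clean>
min 3: Suck B + move + Suck A

Suck, Left, Suck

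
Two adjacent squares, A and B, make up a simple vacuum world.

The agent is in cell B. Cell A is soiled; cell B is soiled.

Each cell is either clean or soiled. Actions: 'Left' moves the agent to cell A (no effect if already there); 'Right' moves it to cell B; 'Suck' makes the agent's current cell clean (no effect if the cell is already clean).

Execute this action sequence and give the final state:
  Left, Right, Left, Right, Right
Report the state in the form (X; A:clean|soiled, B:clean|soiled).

1) do Left; now (A; A:soiled, B:soiled)
2) do Right; now (B; A:soiled, B:soiled)
3) do Left; now (A; A:soiled, B:soiled)
4) do Right; now (B; A:soiled, B:soiled)
5) do Right; now (B; A:soiled, B:soiled)

(B; A:soiled, B:soiled)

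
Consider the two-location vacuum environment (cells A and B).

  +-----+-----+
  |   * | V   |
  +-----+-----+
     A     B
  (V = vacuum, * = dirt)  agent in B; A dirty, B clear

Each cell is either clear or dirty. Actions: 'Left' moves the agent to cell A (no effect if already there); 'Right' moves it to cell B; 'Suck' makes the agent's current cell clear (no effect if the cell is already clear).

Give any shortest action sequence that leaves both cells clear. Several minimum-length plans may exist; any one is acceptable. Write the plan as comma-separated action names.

Left, Suck

Left (#1): in A — A dirty, B clear
Suck (#2): in A — A clear, B clear
min 2: go A then Suck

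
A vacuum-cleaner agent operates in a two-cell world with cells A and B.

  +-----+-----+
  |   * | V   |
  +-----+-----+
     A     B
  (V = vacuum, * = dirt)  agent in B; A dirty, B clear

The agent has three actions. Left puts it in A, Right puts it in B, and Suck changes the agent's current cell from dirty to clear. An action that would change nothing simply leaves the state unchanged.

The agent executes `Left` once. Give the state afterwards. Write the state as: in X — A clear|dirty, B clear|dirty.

start: in B — A dirty, B clear
t=1 Left ⇒ in A — A dirty, B clear

in A — A dirty, B clear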